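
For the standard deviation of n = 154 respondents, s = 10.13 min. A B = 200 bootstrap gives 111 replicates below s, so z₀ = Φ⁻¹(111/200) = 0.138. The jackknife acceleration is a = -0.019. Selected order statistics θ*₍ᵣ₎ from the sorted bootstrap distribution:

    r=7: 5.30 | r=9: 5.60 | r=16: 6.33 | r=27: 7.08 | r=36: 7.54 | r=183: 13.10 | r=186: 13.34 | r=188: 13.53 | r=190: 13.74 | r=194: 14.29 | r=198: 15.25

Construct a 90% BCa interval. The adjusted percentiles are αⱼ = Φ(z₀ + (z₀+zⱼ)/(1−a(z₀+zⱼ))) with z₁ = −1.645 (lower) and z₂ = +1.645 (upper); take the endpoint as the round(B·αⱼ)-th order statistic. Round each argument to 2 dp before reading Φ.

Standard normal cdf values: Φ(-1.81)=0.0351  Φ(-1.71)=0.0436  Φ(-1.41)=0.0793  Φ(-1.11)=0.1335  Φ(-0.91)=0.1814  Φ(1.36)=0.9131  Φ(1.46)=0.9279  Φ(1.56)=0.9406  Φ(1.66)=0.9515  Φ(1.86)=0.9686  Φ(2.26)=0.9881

(6.33, 14.29)

Lower: z₀ + z₁ = 0.138 + (-1.645) = -1.507; 1 − a(z₀+z₁) = 1 − (-0.019)(-1.507) = 0.9714; argument = 0.138 + (-1.507)/0.9714 = -1.4134 → -1.41.
α₁ = Φ(-1.41) = 0.0793; rank = round(200 × 0.0793) = 16; θ*₍16₎ = 6.33.
Upper: z₀ + z₂ = 1.783; 1 − a(z₀+z₂) = 1.0339; argument = 1.8626 → 1.86; α₂ = 0.9686; rank = 194; θ*₍194₎ = 14.29.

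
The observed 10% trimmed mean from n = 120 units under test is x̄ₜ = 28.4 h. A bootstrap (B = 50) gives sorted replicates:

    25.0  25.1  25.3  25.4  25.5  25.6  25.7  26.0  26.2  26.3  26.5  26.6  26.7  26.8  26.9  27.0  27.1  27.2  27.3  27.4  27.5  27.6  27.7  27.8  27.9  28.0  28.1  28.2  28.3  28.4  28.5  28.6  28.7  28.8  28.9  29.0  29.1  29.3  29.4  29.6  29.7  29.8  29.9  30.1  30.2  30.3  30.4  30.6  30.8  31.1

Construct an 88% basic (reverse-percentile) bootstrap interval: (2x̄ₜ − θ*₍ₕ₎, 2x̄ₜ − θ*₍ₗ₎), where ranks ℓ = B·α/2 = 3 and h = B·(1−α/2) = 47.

Percentile endpoints at ranks 3 and 47: θ*₍3₎ = 25.3, θ*₍47₎ = 30.4.
Basic interval reflects these around x̄ₜ:
  lower = 2 × 28.4 − 30.4 = 26.4
  upper = 2 × 28.4 − 25.3 = 31.5

(26.4, 31.5)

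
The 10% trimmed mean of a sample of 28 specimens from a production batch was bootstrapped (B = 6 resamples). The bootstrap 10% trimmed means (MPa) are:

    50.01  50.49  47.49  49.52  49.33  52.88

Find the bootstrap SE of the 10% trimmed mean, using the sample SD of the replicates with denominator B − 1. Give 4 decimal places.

SE* = 1.7607

Bootstrap SE is the standard deviation of the 6 replicate 10% trimmed means.
Mean of replicates: (50.01 + 50.49 + 47.49 + 49.52 + 49.33 + 52.88) / 6 = 299.72000 / 6 = 49.95333
Sum of squared deviations: (+0.05667)² + (+0.53667)² + (−2.46333)² + (−0.43333)² + (−0.62333)² + (+2.92667)² = 15.50093
Variance = 15.50093 / 5 = 3.10019
SE* = √3.10019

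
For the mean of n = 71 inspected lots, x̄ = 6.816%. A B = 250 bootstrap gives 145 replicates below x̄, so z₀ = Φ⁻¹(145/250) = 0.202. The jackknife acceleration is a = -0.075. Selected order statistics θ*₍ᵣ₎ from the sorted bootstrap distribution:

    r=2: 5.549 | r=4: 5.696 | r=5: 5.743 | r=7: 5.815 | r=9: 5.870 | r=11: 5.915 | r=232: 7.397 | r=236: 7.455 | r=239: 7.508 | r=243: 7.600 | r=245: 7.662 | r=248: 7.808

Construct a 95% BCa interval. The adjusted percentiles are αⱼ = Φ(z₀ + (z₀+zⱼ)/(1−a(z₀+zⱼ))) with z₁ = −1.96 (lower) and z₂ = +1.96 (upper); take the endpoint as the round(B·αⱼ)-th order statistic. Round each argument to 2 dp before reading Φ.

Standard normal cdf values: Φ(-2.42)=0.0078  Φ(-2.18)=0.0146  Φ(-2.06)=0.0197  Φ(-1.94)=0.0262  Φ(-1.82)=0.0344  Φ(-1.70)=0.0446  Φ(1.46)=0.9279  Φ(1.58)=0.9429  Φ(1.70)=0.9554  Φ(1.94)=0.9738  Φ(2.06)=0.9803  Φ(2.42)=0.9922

(5.870, 7.662)

Lower: z₀ + z₁ = 0.202 + (-1.960) = -1.758; 1 − a(z₀+z₁) = 1 − (-0.075)(-1.758) = 0.8681; argument = 0.202 + (-1.758)/0.8681 = -1.8230 → -1.82.
α₁ = Φ(-1.82) = 0.0344; rank = round(250 × 0.0344) = 9; θ*₍9₎ = 5.870.
Upper: z₀ + z₂ = 2.162; 1 − a(z₀+z₂) = 1.1622; argument = 2.0623 → 2.06; α₂ = 0.9803; rank = 245; θ*₍245₎ = 7.662.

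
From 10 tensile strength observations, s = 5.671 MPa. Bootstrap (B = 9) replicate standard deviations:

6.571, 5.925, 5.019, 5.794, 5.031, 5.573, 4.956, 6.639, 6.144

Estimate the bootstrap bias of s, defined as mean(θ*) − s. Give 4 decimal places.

bias = +0.0681

mean(θ*) = (6.571 + 5.925 + 5.019 + 5.794 + 5.031 + 5.573 + 4.956 + 6.639 + 6.144) / 9 = 5.73911
bias = 5.73911 − 5.671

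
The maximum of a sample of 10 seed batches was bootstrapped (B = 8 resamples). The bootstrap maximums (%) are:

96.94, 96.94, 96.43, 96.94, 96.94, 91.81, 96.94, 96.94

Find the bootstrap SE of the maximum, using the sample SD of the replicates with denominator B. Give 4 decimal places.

SE* = 1.6808

Bootstrap SE is the standard deviation of the 8 replicate maximums.
Mean of replicates: (96.94 + 96.94 + 96.43 + 96.94 + 96.94 + 91.81 + 96.94 + 96.94) / 8 = 769.88000 / 8 = 96.23500
Sum of squared deviations: (+0.70500)² + (+0.70500)² + (+0.19500)² + (+0.70500)² + (+0.70500)² + (−4.42500)² + (+0.70500)² + (+0.70500)² = 22.60080
Variance = 22.60080 / 8 = 2.82510
SE* = √2.82510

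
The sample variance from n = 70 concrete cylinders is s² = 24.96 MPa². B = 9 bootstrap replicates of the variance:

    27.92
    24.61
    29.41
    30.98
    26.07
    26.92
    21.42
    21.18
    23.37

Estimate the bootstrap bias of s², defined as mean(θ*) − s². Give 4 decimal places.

mean(θ*) = (27.92 + 24.61 + 29.41 + 30.98 + 26.07 + 26.92 + 21.42 + 21.18 + 23.37) / 9 = 25.76444
bias = 25.76444 − 24.96

bias = +0.8044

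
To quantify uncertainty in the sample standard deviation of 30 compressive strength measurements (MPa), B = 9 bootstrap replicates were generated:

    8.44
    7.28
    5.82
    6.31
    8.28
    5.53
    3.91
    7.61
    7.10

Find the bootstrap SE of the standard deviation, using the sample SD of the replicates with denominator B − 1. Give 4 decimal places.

Bootstrap SE is the standard deviation of the 9 replicate standard deviations.
Mean of replicates: (8.44 + 7.28 + 5.82 + 6.31 + 8.28 + 5.53 + 3.91 + 7.61 + 7.10) / 9 = 60.28000 / 9 = 6.69778
Sum of squared deviations: (+1.74222)² + (+0.58222)² + (−0.87778)² + (−0.38778)² + (+1.58222)² + (−1.16778)² + (−2.78778)² + (+0.91222)² + (+0.40222)² = 16.92796
Variance = 16.92796 / 8 = 2.11599
SE* = √2.11599

SE* = 1.4546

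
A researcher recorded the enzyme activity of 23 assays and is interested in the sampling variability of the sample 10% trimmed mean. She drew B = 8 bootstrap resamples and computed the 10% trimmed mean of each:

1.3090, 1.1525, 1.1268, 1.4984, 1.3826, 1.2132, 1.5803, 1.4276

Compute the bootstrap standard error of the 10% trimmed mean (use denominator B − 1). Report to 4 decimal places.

SE* = 0.1647

Bootstrap SE is the standard deviation of the 8 replicate 10% trimmed means.
Mean of replicates: (1.3090 + 1.1525 + 1.1268 + 1.4984 + 1.3826 + 1.2132 + 1.5803 + 1.4276) / 8 = 10.69040 / 8 = 1.33630
Sum of squared deviations: (−0.02730)² + (−0.18380)² + (−0.20950)² + (+0.16210)² + (+0.04630)² + (−0.12310)² + (+0.24400)² + (+0.09130)² = 0.18986
Variance = 0.18986 / 7 = 0.02712
SE* = √0.02712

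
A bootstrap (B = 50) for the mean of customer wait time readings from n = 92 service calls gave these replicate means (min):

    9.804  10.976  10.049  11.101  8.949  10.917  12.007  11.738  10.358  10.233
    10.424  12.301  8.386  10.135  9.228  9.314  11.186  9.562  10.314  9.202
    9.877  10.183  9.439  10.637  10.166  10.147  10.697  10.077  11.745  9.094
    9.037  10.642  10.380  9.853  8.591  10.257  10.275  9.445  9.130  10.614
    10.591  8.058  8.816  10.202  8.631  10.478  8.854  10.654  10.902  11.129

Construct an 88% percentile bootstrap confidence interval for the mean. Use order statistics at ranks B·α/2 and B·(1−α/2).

(8.591, 11.738)

Sorted replicates: 8.058, 8.386, 8.591, 8.631, 8.816, 8.854, 8.949, 9.037, 9.094, 9.130, 9.202, 9.228, 9.314, 9.439, 9.445, 9.562, 9.804, 9.853, 9.877, 10.049, 10.077, 10.135, 10.147, 10.166, 10.183, 10.202, 10.233, 10.257, 10.275, 10.314, 10.358, 10.380, 10.424, 10.478, 10.591, 10.614, 10.637, 10.642, 10.654, 10.697, 10.902, 10.917, 10.976, 11.101, 11.129, 11.186, 11.738, 11.745, 12.007, 12.301
α = 0.12; lower rank = 50 × 0.060 = 3; upper rank = 50 × 0.940 = 47.
The 3rd smallest replicate is 8.591; the 47th is 11.738.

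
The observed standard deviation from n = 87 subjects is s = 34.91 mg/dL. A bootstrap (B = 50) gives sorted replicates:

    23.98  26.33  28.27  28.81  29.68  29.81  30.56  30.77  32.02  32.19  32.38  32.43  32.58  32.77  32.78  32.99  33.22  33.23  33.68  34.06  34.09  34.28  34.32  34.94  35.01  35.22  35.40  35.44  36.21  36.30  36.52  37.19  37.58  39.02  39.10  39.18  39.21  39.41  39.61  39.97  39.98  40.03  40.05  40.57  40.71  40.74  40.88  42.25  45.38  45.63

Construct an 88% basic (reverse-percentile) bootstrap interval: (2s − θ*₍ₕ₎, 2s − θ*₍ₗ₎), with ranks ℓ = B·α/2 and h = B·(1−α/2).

(28.94, 41.55)

Percentile endpoints at ranks 3 and 47: θ*₍3₎ = 28.27, θ*₍47₎ = 40.88.
Basic interval reflects these around s:
  lower = 2 × 34.91 − 40.88 = 28.94
  upper = 2 × 34.91 − 28.27 = 41.55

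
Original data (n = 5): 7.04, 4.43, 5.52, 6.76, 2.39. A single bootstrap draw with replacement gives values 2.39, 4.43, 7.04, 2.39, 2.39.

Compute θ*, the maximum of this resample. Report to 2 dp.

θ* = 7.04

Maximum = 7.04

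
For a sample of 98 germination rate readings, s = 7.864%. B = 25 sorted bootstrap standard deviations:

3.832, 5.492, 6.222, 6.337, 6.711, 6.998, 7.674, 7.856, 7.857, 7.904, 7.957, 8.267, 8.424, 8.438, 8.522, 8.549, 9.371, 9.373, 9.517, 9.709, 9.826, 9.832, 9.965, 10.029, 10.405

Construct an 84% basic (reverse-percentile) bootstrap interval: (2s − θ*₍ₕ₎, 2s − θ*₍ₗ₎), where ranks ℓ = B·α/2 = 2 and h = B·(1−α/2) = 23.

(5.763, 10.236)

Percentile endpoints at ranks 2 and 23: θ*₍2₎ = 5.492, θ*₍23₎ = 9.965.
Basic interval reflects these around s:
  lower = 2 × 7.864 − 9.965 = 5.763
  upper = 2 × 7.864 − 5.492 = 10.236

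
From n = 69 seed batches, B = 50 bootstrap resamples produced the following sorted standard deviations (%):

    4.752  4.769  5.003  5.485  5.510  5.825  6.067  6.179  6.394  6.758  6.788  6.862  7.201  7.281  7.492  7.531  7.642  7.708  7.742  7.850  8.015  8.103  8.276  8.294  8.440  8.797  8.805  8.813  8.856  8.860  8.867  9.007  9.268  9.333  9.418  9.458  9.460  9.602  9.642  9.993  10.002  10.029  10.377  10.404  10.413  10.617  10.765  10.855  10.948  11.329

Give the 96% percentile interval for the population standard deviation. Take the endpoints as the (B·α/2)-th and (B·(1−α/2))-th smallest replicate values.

(4.752, 10.948)

α = 0.04; lower rank = 50 × 0.020 = 1; upper rank = 50 × 0.980 = 49.
The 1st smallest replicate is 4.752; the 49th is 10.948.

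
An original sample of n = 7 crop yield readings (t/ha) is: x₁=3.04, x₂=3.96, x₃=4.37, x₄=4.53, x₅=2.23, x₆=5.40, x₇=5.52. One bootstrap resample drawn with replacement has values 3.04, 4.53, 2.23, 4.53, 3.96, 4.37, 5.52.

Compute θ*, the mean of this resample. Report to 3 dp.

Mean = (3.04 + 4.53 + 2.23 + 4.53 + 3.96 + 4.37 + 5.52) / 7 = 28.180 / 7 = 4.026

θ* = 4.026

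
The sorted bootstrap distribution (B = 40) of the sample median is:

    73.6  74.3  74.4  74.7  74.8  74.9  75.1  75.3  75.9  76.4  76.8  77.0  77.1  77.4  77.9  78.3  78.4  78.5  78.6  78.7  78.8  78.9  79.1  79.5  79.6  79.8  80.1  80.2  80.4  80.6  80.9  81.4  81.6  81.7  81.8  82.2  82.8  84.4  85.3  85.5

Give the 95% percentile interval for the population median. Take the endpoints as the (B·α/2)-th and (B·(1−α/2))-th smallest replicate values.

(73.6, 85.3)

α = 0.05; lower rank = 40 × 0.025 = 1; upper rank = 40 × 0.975 = 39.
The 1st smallest replicate is 73.6; the 39th is 85.3.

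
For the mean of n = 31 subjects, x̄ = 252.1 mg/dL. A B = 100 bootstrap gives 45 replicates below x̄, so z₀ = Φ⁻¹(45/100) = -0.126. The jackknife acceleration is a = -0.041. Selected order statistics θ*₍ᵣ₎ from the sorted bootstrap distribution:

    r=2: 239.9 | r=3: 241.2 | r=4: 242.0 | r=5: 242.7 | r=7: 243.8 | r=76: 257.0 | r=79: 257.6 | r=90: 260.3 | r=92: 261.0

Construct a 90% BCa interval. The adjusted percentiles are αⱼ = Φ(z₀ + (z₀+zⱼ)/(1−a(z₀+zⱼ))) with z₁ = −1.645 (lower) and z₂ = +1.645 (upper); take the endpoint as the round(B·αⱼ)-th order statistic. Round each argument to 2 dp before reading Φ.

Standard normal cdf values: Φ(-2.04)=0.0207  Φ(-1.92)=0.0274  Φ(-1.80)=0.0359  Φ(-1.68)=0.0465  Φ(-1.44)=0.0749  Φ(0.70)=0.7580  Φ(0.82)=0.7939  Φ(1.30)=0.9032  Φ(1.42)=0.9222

Lower: z₀ + z₁ = -0.126 + (-1.645) = -1.771; 1 − a(z₀+z₁) = 1 − (-0.041)(-1.771) = 0.9274; argument = -0.126 + (-1.771)/0.9274 = -2.0357 → -2.04.
α₁ = Φ(-2.04) = 0.0207; rank = round(100 × 0.0207) = 2; θ*₍2₎ = 239.9.
Upper: z₀ + z₂ = 1.519; 1 − a(z₀+z₂) = 1.0623; argument = 1.3039 → 1.30; α₂ = 0.9032; rank = 90; θ*₍90₎ = 260.3.

(239.9, 260.3)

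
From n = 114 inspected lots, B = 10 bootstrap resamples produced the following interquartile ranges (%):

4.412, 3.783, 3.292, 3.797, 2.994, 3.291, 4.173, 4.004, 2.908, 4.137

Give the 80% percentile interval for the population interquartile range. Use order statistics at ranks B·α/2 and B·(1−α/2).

(2.908, 4.173)

Sorted replicates: 2.908, 2.994, 3.291, 3.292, 3.783, 3.797, 4.004, 4.137, 4.173, 4.412
α = 0.20; lower rank = 10 × 0.100 = 1; upper rank = 10 × 0.900 = 9.
The 1st smallest replicate is 2.908; the 9th is 4.173.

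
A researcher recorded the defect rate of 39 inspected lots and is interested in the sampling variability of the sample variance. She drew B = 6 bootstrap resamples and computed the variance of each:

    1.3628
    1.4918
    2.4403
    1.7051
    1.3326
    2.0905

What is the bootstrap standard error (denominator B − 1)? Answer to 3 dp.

SE* = 0.444

Bootstrap SE is the standard deviation of the 6 replicate variances.
Mean of replicates: (1.3628 + 1.4918 + 2.4403 + 1.7051 + 1.3326 + 2.0905) / 6 = 10.42310 / 6 = 1.73718
Sum of squared deviations: (−0.37438)² + (−0.24538)² + (+0.70312)² + (−0.03208)² + (−0.40458)² + (+0.35332)² = 0.98430
Variance = 0.98430 / 5 = 0.19686
SE* = √0.19686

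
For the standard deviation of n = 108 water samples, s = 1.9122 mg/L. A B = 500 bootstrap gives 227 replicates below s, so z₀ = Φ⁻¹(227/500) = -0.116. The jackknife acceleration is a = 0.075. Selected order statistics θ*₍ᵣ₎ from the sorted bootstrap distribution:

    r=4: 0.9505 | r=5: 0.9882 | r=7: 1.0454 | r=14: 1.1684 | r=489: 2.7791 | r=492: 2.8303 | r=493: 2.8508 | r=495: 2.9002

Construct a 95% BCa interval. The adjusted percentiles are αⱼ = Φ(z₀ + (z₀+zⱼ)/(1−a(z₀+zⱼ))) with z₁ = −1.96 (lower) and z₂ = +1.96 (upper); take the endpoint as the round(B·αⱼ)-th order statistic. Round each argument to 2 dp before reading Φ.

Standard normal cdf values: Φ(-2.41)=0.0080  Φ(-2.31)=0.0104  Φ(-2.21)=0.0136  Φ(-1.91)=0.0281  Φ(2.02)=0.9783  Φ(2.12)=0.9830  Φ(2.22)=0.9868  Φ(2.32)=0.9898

(1.1684, 2.7791)

Lower: z₀ + z₁ = -0.116 + (-1.960) = -2.076; 1 − a(z₀+z₁) = 1 − (0.075)(-2.076) = 1.1557; argument = -0.116 + (-2.076)/1.1557 = -1.9123 → -1.91.
α₁ = Φ(-1.91) = 0.0281; rank = round(500 × 0.0281) = 14; θ*₍14₎ = 1.1684.
Upper: z₀ + z₂ = 1.844; 1 − a(z₀+z₂) = 0.8617; argument = 2.0240 → 2.02; α₂ = 0.9783; rank = 489; θ*₍489₎ = 2.7791.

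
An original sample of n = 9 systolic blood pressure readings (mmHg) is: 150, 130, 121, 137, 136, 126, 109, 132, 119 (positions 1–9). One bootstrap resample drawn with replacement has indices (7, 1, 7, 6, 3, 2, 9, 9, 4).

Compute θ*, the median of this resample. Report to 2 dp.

Resample values: 109, 150, 109, 126, 121, 130, 119, 119, 137.
Sorted: 109, 109, 119, 119, 121, 126, 130, 137, 150
Median = middle value = 121.00

θ* = 121.00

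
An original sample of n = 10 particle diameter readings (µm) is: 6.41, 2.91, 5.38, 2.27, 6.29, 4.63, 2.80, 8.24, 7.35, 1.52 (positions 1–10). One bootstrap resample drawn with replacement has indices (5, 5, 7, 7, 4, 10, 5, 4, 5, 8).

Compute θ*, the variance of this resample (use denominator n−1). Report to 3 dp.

Resample values: 6.29, 6.29, 2.80, 2.80, 2.27, 1.52, 6.29, 2.27, 6.29, 8.24.
Mean = 4.5060; sum of squared deviations = 51.4098
s² = 51.4098 / 9 = 5.7122

θ* = 5.712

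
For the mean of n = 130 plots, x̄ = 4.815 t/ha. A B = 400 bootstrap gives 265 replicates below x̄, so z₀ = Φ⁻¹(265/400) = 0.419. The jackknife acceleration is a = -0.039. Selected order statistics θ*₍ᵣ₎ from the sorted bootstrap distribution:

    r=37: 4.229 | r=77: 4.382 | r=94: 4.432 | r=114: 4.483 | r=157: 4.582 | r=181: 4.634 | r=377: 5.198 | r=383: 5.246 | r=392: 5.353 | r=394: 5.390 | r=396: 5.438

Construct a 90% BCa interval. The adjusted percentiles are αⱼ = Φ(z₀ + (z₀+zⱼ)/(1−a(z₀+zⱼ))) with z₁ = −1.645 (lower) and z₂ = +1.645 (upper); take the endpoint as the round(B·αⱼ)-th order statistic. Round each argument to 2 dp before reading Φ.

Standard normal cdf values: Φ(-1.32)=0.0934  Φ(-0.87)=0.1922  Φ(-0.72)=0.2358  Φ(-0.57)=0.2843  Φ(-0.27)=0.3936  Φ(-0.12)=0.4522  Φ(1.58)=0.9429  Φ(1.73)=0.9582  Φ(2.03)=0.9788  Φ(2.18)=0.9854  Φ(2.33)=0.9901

Lower: z₀ + z₁ = 0.419 + (-1.645) = -1.226; 1 − a(z₀+z₁) = 1 − (-0.039)(-1.226) = 0.9522; argument = 0.419 + (-1.226)/0.9522 = -0.8686 → -0.87.
α₁ = Φ(-0.87) = 0.1922; rank = round(400 × 0.1922) = 77; θ*₍77₎ = 4.382.
Upper: z₀ + z₂ = 2.064; 1 − a(z₀+z₂) = 1.0805; argument = 2.3292 → 2.33; α₂ = 0.9901; rank = 396; θ*₍396₎ = 5.438.

(4.382, 5.438)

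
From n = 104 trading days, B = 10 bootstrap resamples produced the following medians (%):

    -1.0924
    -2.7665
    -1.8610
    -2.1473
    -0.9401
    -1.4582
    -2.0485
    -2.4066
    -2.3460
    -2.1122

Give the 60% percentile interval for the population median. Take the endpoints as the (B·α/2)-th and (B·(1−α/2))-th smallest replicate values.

(-2.4066, -1.4582)

Sorted replicates: -2.7665, -2.4066, -2.3460, -2.1473, -2.1122, -2.0485, -1.8610, -1.4582, -1.0924, -0.9401
α = 0.40; lower rank = 10 × 0.200 = 2; upper rank = 10 × 0.800 = 8.
The 2nd smallest replicate is -2.4066; the 8th is -1.4582.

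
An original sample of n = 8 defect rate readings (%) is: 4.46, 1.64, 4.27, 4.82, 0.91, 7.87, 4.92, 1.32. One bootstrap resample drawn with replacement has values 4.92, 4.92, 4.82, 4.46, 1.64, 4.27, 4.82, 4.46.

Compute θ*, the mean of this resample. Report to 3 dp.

Mean = (4.92 + 4.92 + 4.82 + 4.46 + 1.64 + 4.27 + 4.82 + 4.46) / 8 = 34.310 / 8 = 4.289

θ* = 4.289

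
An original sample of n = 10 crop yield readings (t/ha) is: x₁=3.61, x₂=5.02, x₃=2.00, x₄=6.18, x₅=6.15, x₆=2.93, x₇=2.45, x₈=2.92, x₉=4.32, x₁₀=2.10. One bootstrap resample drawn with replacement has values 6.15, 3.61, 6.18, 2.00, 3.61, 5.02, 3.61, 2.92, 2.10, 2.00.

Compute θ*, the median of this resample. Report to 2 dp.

θ* = 3.61

Sorted: 2.00, 2.00, 2.10, 2.92, 3.61, 3.61, 3.61, 5.02, 6.15, 6.18
Median = average of the two middle values = 3.61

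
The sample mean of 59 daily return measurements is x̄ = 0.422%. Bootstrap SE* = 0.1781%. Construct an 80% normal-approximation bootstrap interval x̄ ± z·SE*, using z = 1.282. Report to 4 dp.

Margin = 1.282 × 0.1781 = 0.22832
Interval: 0.422 ± 0.22832

(0.1937, 0.6503)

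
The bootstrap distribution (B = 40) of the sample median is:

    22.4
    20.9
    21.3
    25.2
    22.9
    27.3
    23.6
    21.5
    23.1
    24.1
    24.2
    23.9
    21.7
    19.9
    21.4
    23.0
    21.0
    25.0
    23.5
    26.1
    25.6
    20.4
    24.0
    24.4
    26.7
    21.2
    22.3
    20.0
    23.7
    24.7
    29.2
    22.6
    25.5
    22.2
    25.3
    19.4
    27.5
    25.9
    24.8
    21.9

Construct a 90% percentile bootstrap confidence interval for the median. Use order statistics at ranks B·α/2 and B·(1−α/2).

Sorted replicates: 19.4, 19.9, 20.0, 20.4, 20.9, 21.0, 21.2, 21.3, 21.4, 21.5, 21.7, 21.9, 22.2, 22.3, 22.4, 22.6, 22.9, 23.0, 23.1, 23.5, 23.6, 23.7, 23.9, 24.0, 24.1, 24.2, 24.4, 24.7, 24.8, 25.0, 25.2, 25.3, 25.5, 25.6, 25.9, 26.1, 26.7, 27.3, 27.5, 29.2
α = 0.10; lower rank = 40 × 0.050 = 2; upper rank = 40 × 0.950 = 38.
The 2nd smallest replicate is 19.9; the 38th is 27.3.

(19.9, 27.3)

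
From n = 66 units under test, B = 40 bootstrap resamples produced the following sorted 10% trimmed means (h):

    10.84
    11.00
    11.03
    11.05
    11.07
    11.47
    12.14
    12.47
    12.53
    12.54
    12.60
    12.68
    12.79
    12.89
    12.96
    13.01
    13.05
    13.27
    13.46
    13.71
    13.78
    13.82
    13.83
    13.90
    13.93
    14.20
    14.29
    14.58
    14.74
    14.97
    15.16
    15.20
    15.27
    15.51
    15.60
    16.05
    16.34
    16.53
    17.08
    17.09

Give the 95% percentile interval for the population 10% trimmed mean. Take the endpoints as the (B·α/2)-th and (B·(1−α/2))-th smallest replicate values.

α = 0.05; lower rank = 40 × 0.025 = 1; upper rank = 40 × 0.975 = 39.
The 1st smallest replicate is 10.84; the 39th is 17.08.

(10.84, 17.08)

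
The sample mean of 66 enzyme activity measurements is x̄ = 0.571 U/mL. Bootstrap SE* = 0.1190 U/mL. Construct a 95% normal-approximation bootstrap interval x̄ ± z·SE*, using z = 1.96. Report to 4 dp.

Margin = 1.96 × 0.1190 = 0.23324
Interval: 0.571 ± 0.23324

(0.3378, 0.8042)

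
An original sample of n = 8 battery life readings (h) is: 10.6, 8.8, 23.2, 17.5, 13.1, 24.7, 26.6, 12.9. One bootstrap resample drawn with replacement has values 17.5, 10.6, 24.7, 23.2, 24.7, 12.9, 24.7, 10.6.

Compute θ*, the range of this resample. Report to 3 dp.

Range = 24.7 − 10.6 = 14.100

θ* = 14.100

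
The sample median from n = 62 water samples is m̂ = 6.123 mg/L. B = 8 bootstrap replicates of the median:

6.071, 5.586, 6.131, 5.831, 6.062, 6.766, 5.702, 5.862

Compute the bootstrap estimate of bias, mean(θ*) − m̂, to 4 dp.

bias = −0.1216

mean(θ*) = (6.071 + 5.586 + 6.131 + 5.831 + 6.062 + 6.766 + 5.702 + 5.862) / 8 = 6.00138
bias = 6.00138 − 6.123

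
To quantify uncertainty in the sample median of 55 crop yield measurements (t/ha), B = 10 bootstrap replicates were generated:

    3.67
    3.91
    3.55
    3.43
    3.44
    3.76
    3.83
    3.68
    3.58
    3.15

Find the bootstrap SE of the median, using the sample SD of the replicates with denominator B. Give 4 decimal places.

Bootstrap SE is the standard deviation of the 10 replicate medians.
Mean of replicates: (3.67 + 3.91 + 3.55 + 3.43 + 3.44 + 3.76 + 3.83 + 3.68 + 3.58 + 3.15) / 10 = 36.00000 / 10 = 3.60000
Sum of squared deviations: (+0.07000)² + (+0.31000)² + (−0.05000)² + (−0.17000)² + (−0.16000)² + (+0.16000)² + (+0.23000)² + (+0.08000)² + (−0.02000)² + (−0.45000)² = 0.44580
Variance = 0.44580 / 10 = 0.04458
SE* = √0.04458

SE* = 0.2111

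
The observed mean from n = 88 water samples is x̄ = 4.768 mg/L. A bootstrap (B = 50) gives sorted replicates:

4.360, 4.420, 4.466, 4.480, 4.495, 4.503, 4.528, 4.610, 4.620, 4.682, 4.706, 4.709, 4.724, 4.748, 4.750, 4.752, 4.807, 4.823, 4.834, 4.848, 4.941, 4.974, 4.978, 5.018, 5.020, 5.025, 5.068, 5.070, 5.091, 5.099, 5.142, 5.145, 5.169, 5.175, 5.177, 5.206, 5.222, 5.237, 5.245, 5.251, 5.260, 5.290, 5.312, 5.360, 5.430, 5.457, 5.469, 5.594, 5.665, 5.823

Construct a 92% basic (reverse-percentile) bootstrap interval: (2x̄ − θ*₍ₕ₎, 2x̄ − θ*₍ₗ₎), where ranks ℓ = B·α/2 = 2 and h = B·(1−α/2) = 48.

Percentile endpoints at ranks 2 and 48: θ*₍2₎ = 4.420, θ*₍48₎ = 5.594.
Basic interval reflects these around x̄:
  lower = 2 × 4.768 − 5.594 = 3.942
  upper = 2 × 4.768 − 4.420 = 5.116

(3.942, 5.116)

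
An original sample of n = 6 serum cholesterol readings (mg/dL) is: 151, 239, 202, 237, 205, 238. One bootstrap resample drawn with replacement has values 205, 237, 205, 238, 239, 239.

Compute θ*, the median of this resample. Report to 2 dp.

θ* = 237.50

Sorted: 205, 205, 237, 238, 239, 239
Median = average of the two middle values = 237.50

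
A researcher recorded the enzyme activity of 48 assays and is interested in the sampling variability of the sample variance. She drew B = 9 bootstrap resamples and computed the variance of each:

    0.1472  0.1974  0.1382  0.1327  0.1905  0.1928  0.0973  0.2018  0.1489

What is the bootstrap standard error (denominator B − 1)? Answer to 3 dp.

SE* = 0.036

Bootstrap SE is the standard deviation of the 9 replicate variances.
Mean of replicates: (0.1472 + 0.1974 + 0.1382 + 0.1327 + 0.1905 + 0.1928 + 0.0973 + 0.2018 + 0.1489) / 9 = 1.44680 / 9 = 0.16076
Sum of squared deviations: (−0.01356)² + (+0.03664)² + (−0.02256)² + (−0.02806)² + (+0.02974)² + (+0.03204)² + (−0.06346)² + (+0.04104)² + (−0.01186)² = 0.01059
Variance = 0.01059 / 8 = 0.00132
SE* = √0.00132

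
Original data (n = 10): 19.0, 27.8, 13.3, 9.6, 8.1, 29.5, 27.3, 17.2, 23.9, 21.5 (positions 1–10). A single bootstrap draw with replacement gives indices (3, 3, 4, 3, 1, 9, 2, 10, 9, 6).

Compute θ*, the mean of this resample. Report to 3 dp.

Resample values: 13.3, 13.3, 9.6, 13.3, 19.0, 23.9, 27.8, 21.5, 23.9, 29.5.
Mean = (13.3 + 13.3 + 9.6 + 13.3 + 19.0 + 23.9 + 27.8 + 21.5 + 23.9 + 29.5) / 10 = 195.10 / 10 = 19.510

θ* = 19.510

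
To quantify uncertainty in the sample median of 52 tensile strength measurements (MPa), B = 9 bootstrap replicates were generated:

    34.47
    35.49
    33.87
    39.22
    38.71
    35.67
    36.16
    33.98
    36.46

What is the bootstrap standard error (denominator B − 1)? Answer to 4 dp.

Bootstrap SE is the standard deviation of the 9 replicate medians.
Mean of replicates: (34.47 + 35.49 + 33.87 + 39.22 + 38.71 + 35.67 + 36.16 + 33.98 + 36.46) / 9 = 324.03000 / 9 = 36.00333
Sum of squared deviations: (−1.53333)² + (−0.51333)² + (−2.13333)² + (+3.21667)² + (+2.70667)² + (−0.33333)² + (+0.15667)² + (−2.02333)² + (+0.45667)² = 29.27680
Variance = 29.27680 / 8 = 3.65960
SE* = √3.65960

SE* = 1.9130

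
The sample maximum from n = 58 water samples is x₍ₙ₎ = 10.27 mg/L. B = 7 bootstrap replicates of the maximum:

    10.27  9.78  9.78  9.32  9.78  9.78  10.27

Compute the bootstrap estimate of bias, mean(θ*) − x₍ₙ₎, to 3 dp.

bias = −0.416

mean(θ*) = (10.27 + 9.78 + 9.78 + 9.32 + 9.78 + 9.78 + 10.27) / 7 = 9.8543
bias = 9.8543 − 10.27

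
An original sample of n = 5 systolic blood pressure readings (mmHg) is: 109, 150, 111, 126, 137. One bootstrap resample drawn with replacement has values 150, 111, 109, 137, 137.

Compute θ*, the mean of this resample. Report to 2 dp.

Mean = (150 + 111 + 109 + 137 + 137) / 5 = 644.0 / 5 = 128.80

θ* = 128.80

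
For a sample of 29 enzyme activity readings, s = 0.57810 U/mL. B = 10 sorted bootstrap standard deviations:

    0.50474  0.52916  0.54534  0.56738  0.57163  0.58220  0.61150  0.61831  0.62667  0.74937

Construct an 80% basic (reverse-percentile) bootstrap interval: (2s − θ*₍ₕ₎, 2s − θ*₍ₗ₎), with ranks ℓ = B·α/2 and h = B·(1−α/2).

Percentile endpoints at ranks 1 and 9: θ*₍1₎ = 0.50474, θ*₍9₎ = 0.62667.
Basic interval reflects these around s:
  lower = 2 × 0.57810 − 0.62667 = 0.52953
  upper = 2 × 0.57810 − 0.50474 = 0.65146

(0.52953, 0.65146)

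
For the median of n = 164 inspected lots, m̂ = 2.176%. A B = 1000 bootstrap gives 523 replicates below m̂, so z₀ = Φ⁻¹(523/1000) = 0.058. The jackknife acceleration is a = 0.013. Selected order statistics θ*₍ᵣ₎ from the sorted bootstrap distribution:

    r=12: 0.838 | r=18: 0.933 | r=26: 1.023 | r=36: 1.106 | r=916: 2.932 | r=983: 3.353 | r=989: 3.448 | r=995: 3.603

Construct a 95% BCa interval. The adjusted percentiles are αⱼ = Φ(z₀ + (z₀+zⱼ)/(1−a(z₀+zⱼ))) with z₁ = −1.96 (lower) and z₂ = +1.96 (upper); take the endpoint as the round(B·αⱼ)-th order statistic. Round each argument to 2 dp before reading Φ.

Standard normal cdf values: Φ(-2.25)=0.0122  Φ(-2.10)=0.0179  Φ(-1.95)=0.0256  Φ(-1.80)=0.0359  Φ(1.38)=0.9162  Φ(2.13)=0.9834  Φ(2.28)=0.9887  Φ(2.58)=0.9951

Lower: z₀ + z₁ = 0.058 + (-1.960) = -1.902; 1 − a(z₀+z₁) = 1 − (0.013)(-1.902) = 1.0247; argument = 0.058 + (-1.902)/1.0247 = -1.7981 → -1.80.
α₁ = Φ(-1.80) = 0.0359; rank = round(1000 × 0.0359) = 36; θ*₍36₎ = 1.106.
Upper: z₀ + z₂ = 2.018; 1 − a(z₀+z₂) = 0.9738; argument = 2.1304 → 2.13; α₂ = 0.9834; rank = 983; θ*₍983₎ = 3.353.

(1.106, 3.353)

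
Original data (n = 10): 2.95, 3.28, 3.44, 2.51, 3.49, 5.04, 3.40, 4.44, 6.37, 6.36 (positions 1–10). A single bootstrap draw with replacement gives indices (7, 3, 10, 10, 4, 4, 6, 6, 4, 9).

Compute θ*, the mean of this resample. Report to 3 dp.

Resample values: 3.40, 3.44, 6.36, 6.36, 2.51, 2.51, 5.04, 5.04, 2.51, 6.37.
Mean = (3.40 + 3.44 + 6.36 + 6.36 + 2.51 + 2.51 + 5.04 + 5.04 + 2.51 + 6.37) / 10 = 43.540 / 10 = 4.354

θ* = 4.354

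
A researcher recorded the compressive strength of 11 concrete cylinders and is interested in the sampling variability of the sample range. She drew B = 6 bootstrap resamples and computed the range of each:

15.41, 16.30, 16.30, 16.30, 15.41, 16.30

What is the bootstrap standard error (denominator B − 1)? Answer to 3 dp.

Bootstrap SE is the standard deviation of the 6 replicate ranges.
Mean of replicates: (15.41 + 16.30 + 16.30 + 16.30 + 15.41 + 16.30) / 6 = 96.0200 / 6 = 16.0033
Sum of squared deviations: (−0.5933)² + (+0.2967)² + (+0.2967)² + (+0.2967)² + (−0.5933)² + (+0.2967)² = 1.0561
Variance = 1.0561 / 5 = 0.2112
SE* = √0.2112

SE* = 0.460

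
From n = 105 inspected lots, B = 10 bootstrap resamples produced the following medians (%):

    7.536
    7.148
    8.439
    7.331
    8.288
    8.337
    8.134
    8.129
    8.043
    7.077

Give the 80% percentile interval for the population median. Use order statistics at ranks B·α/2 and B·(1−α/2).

(7.077, 8.337)

Sorted replicates: 7.077, 7.148, 7.331, 7.536, 8.043, 8.129, 8.134, 8.288, 8.337, 8.439
α = 0.20; lower rank = 10 × 0.100 = 1; upper rank = 10 × 0.900 = 9.
The 1st smallest replicate is 7.077; the 9th is 8.337.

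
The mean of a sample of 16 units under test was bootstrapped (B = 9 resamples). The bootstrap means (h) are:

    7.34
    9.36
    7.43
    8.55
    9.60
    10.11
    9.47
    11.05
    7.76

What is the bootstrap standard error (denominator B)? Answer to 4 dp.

SE* = 1.2062

Bootstrap SE is the standard deviation of the 9 replicate means.
Mean of replicates: (7.34 + 9.36 + 7.43 + 8.55 + 9.60 + 10.11 + 9.47 + 11.05 + 7.76) / 9 = 80.67000 / 9 = 8.96333
Sum of squared deviations: (−1.62333)² + (+0.39667)² + (−1.53333)² + (−0.41333)² + (+0.63667)² + (+1.14667)² + (+0.50667)² + (+2.08667)² + (−1.20333)² = 13.09360
Variance = 13.09360 / 9 = 1.45484
SE* = √1.45484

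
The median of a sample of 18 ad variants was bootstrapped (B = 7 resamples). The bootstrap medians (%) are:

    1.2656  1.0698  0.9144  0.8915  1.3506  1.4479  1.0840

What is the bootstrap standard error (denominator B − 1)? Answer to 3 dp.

SE* = 0.214

Bootstrap SE is the standard deviation of the 7 replicate medians.
Mean of replicates: (1.2656 + 1.0698 + 0.9144 + 0.8915 + 1.3506 + 1.4479 + 1.0840) / 7 = 8.02380 / 7 = 1.14626
Sum of squared deviations: (+0.11934)² + (−0.07646)² + (−0.23186)² + (−0.25476)² + (+0.20434)² + (+0.30164)² + (−0.06226)² = 0.27537
Variance = 0.27537 / 6 = 0.04589
SE* = √0.04589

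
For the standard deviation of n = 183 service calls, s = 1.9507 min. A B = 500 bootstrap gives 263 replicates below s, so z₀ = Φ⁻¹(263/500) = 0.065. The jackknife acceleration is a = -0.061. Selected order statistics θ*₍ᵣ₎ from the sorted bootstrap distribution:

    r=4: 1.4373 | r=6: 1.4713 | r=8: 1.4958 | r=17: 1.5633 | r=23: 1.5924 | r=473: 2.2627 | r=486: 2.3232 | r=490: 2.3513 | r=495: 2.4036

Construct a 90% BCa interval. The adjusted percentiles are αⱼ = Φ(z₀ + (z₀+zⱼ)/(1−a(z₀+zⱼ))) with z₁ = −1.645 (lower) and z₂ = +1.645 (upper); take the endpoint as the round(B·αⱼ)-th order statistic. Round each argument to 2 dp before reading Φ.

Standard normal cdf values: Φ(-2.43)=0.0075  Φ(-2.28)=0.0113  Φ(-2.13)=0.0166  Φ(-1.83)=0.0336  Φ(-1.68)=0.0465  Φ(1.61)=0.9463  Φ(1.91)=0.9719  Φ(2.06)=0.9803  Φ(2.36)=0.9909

(1.5924, 2.2627)

Lower: z₀ + z₁ = 0.065 + (-1.645) = -1.580; 1 − a(z₀+z₁) = 1 − (-0.061)(-1.580) = 0.9036; argument = 0.065 + (-1.580)/0.9036 = -1.6835 → -1.68.
α₁ = Φ(-1.68) = 0.0465; rank = round(500 × 0.0465) = 23; θ*₍23₎ = 1.5924.
Upper: z₀ + z₂ = 1.710; 1 − a(z₀+z₂) = 1.1043; argument = 1.6135 → 1.61; α₂ = 0.9463; rank = 473; θ*₍473₎ = 2.2627.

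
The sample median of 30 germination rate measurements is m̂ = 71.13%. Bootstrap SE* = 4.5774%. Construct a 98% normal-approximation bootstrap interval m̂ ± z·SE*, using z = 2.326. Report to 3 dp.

(60.483, 81.777)

Margin = 2.326 × 4.5774 = 10.6470
Interval: 71.13 ± 10.6470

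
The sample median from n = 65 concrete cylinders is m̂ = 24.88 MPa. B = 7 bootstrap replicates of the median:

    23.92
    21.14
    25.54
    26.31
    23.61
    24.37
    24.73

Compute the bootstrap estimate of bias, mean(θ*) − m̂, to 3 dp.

mean(θ*) = (23.92 + 21.14 + 25.54 + 26.31 + 23.61 + 24.37 + 24.73) / 7 = 24.2314
bias = 24.2314 − 24.88

bias = −0.649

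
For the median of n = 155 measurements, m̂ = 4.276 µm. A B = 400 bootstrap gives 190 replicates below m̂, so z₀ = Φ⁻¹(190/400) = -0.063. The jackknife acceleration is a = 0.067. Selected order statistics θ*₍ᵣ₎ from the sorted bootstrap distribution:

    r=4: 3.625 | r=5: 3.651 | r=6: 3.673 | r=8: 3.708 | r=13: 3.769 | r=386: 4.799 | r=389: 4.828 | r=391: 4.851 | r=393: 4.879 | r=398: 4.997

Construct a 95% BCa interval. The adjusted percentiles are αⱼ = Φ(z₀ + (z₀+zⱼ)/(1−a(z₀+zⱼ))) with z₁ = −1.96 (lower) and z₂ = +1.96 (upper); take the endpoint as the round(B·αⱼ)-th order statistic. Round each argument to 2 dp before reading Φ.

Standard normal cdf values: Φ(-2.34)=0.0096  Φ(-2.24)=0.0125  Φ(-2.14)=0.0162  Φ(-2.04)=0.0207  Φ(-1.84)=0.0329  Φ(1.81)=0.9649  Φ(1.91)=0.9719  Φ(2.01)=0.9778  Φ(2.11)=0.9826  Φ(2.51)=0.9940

(3.769, 4.879)

Lower: z₀ + z₁ = -0.063 + (-1.960) = -2.023; 1 − a(z₀+z₁) = 1 − (0.067)(-2.023) = 1.1355; argument = -0.063 + (-2.023)/1.1355 = -1.8445 → -1.84.
α₁ = Φ(-1.84) = 0.0329; rank = round(400 × 0.0329) = 13; θ*₍13₎ = 3.769.
Upper: z₀ + z₂ = 1.897; 1 − a(z₀+z₂) = 0.8729; argument = 2.1102 → 2.11; α₂ = 0.9826; rank = 393; θ*₍393₎ = 4.879.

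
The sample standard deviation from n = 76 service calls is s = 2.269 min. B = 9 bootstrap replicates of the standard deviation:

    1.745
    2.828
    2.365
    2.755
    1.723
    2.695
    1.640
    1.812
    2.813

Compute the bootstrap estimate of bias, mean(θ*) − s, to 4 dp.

bias = −0.0050

mean(θ*) = (1.745 + 2.828 + 2.365 + 2.755 + 1.723 + 2.695 + 1.640 + 1.812 + 2.813) / 9 = 2.26400
bias = 2.26400 − 2.269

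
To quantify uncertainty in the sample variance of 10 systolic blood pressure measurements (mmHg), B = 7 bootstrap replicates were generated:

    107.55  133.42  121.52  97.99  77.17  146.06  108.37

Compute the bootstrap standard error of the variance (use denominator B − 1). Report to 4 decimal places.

Bootstrap SE is the standard deviation of the 7 replicate variances.
Mean of replicates: (107.55 + 133.42 + 121.52 + 97.99 + 77.17 + 146.06 + 108.37) / 7 = 792.08000 / 7 = 113.15429
Sum of squared deviations: (−5.60429)² + (+20.26571)² + (+8.36571)² + (−15.16429)² + (−35.98429)² + (+32.90571)² + (−4.78429)² = 3142.59217
Variance = 3142.59217 / 6 = 523.76536
SE* = √523.76536

SE* = 22.8859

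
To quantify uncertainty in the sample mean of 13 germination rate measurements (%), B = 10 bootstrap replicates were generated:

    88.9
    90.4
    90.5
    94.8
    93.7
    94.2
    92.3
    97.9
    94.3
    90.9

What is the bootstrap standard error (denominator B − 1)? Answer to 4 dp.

Bootstrap SE is the standard deviation of the 10 replicate means.
Mean of replicates: (88.9 + 90.4 + 90.5 + 94.8 + 93.7 + 94.2 + 92.3 + 97.9 + 94.3 + 90.9) / 10 = 927.90000 / 10 = 92.79000
Sum of squared deviations: (−3.89000)² + (−2.39000)² + (−2.29000)² + (+2.01000)² + (+0.91000)² + (+1.41000)² + (−0.49000)² + (+5.11000)² + (+1.51000)² + (−1.89000)² = 65.14900
Variance = 65.14900 / 9 = 7.23878
SE* = √7.23878

SE* = 2.6905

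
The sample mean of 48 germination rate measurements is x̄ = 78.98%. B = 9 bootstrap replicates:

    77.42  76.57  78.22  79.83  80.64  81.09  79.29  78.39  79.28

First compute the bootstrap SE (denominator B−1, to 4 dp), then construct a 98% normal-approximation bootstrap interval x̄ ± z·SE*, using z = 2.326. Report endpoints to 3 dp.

(75.561, 82.399)

Mean of replicates = 78.9700; sum of squared deviations = 17.2828; SE* = √(17.2828/8) = 1.4698
Margin = 2.326 × 1.4698 = 3.4188
Interval: 78.98 ± 3.4188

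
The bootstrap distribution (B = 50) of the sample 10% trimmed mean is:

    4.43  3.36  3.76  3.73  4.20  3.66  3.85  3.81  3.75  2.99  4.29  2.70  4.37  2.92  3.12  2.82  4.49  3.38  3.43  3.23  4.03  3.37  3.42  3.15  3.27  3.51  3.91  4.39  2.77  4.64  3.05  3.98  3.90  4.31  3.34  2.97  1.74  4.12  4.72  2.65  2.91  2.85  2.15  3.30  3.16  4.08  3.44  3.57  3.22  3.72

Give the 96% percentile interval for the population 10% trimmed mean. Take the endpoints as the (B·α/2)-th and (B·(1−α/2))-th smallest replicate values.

Sorted replicates: 1.74, 2.15, 2.65, 2.70, 2.77, 2.82, 2.85, 2.91, 2.92, 2.97, 2.99, 3.05, 3.12, 3.15, 3.16, 3.22, 3.23, 3.27, 3.30, 3.34, 3.36, 3.37, 3.38, 3.42, 3.43, 3.44, 3.51, 3.57, 3.66, 3.72, 3.73, 3.75, 3.76, 3.81, 3.85, 3.90, 3.91, 3.98, 4.03, 4.08, 4.12, 4.20, 4.29, 4.31, 4.37, 4.39, 4.43, 4.49, 4.64, 4.72
α = 0.04; lower rank = 50 × 0.020 = 1; upper rank = 50 × 0.980 = 49.
The 1st smallest replicate is 1.74; the 49th is 4.64.

(1.74, 4.64)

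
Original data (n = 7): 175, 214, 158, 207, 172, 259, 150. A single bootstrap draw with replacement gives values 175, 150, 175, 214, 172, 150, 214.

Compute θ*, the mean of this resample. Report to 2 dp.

Mean = (175 + 150 + 175 + 214 + 172 + 150 + 214) / 7 = 1250.0 / 7 = 178.57

θ* = 178.57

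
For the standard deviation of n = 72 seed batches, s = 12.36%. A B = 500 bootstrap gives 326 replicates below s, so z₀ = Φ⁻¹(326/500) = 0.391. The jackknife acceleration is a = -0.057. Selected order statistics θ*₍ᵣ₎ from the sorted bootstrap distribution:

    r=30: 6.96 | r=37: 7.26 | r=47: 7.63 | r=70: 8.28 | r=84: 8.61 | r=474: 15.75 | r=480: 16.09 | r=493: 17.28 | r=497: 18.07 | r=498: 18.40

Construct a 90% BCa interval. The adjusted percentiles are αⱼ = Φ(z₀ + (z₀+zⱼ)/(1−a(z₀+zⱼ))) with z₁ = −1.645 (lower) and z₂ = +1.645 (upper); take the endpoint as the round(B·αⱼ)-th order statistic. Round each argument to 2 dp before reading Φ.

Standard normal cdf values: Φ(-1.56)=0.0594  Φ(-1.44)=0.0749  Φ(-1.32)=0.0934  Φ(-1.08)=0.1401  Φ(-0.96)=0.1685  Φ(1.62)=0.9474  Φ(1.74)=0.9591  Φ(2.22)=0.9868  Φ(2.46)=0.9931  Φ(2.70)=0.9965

(8.61, 17.28)

Lower: z₀ + z₁ = 0.391 + (-1.645) = -1.254; 1 − a(z₀+z₁) = 1 − (-0.057)(-1.254) = 0.9285; argument = 0.391 + (-1.254)/0.9285 = -0.9595 → -0.96.
α₁ = Φ(-0.96) = 0.1685; rank = round(500 × 0.1685) = 84; θ*₍84₎ = 8.61.
Upper: z₀ + z₂ = 2.036; 1 − a(z₀+z₂) = 1.1161; argument = 2.2153 → 2.22; α₂ = 0.9868; rank = 493; θ*₍493₎ = 17.28.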